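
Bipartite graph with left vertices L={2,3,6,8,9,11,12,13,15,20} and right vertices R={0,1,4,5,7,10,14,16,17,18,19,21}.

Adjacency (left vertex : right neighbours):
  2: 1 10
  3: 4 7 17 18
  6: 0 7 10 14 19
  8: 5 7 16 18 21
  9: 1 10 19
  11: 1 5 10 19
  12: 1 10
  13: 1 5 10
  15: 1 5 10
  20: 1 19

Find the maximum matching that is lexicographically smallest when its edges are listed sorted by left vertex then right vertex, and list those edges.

Lex-smallest maximum matching: {(2,1), (3,4), (6,0), (8,7), (9,10), (11,5), (20,19)}

|M| = 7 (so the lex-smallest maximum matching has 7 edges)
process left vertices in ascending order; for each, take the smallest-labelled available neighbour that still permits 7 edges overall, or leave it unmatched if none does
lex-smallest matching: {2-1, 3-4, 6-0, 8-7, 9-10, 11-5, 20-19}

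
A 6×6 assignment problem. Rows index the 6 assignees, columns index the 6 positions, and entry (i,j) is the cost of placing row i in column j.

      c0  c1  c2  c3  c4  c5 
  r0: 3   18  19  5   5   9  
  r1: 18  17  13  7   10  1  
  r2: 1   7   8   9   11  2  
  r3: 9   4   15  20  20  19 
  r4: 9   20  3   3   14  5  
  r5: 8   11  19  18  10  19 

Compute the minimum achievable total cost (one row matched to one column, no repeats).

Minimum assignment cost: 24

optimal assignment: row0→col3 (cost 5), row1→col5 (cost 1), row2→col0 (cost 1), row3→col1 (cost 4), row4→col2 (cost 3), row5→col4 (cost 10)
total = 5 + 1 + 1 + 4 + 3 + 10 = 24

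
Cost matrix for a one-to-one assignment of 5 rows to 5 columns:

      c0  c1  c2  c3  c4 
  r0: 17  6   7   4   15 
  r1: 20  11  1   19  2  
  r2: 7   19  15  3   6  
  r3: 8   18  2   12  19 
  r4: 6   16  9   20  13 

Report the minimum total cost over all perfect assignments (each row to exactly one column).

optimal assignment: row0→col1 (cost 6), row1→col4 (cost 2), row2→col3 (cost 3), row3→col2 (cost 2), row4→col0 (cost 6)
total = 6 + 2 + 3 + 2 + 6 = 19

Minimum assignment cost: 19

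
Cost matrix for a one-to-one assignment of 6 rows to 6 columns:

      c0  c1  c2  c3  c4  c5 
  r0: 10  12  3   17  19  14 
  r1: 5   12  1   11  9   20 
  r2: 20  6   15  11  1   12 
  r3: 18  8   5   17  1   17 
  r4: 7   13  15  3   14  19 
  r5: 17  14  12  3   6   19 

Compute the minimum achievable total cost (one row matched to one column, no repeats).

Minimum assignment cost: 32

optimal assignment: row0→col5 (cost 14), row1→col2 (cost 1), row2→col1 (cost 6), row3→col4 (cost 1), row4→col0 (cost 7), row5→col3 (cost 3)
total = 14 + 1 + 6 + 1 + 7 + 3 = 32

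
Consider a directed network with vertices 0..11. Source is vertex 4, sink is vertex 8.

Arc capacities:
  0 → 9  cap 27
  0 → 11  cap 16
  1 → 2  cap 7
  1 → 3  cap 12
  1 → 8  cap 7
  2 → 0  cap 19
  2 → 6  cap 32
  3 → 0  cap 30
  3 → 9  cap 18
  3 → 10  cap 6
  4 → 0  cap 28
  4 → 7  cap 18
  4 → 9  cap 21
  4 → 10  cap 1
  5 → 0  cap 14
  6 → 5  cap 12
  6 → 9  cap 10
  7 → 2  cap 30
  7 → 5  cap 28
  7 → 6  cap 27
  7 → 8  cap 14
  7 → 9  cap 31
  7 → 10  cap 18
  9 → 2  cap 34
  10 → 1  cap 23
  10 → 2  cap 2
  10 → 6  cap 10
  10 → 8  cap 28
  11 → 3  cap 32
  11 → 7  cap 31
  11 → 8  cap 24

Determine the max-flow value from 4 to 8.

augment #1: 4→7→8 bottleneck 14, total now 14
augment #2: 4→10→8 bottleneck 1, total now 15
augment #3: 4→0→11→8 bottleneck 16, total now 31
augment #4: 4→7→10→8 bottleneck 4, total now 35

Maximum flow value: 35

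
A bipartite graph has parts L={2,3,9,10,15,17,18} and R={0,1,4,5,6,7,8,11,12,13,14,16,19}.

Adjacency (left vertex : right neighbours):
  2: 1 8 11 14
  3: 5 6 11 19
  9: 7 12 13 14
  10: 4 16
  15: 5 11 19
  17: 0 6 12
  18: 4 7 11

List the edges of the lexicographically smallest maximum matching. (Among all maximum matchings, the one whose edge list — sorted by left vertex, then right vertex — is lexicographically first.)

Lex-smallest maximum matching: {(2,1), (3,5), (9,7), (10,4), (15,19), (17,0), (18,11)}

|M| = 7 (so the lex-smallest maximum matching has 7 edges)
process left vertices in ascending order; for each, take the smallest-labelled available neighbour that still permits 7 edges overall, or leave it unmatched if none does
lex-smallest matching: {2-1, 3-5, 9-7, 10-4, 15-19, 17-0, 18-11}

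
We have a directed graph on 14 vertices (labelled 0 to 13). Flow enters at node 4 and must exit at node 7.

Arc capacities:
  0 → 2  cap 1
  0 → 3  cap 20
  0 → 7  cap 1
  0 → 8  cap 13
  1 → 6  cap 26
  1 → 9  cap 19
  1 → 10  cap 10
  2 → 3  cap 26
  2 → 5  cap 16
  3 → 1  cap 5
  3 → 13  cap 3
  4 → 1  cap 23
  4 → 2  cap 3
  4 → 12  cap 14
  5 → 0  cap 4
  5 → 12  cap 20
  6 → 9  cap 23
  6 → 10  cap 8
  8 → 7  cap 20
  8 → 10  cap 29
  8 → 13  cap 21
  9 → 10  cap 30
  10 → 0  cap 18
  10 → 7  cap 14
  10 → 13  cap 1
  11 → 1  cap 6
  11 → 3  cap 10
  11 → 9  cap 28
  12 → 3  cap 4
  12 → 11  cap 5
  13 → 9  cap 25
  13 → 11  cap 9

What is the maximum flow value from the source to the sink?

augment #1: 4→1→10→7 bottleneck 10, total now 10
augment #2: 4→1→6→10→7 bottleneck 4, total now 14
augment #3: 4→2→5→0→7 bottleneck 1, total now 15
augment #4: 4→2→5→0→8→7 bottleneck 2, total now 17
augment #5: 4→1→6→10→0→8→7 bottleneck 4, total now 21
augment #6: 4→1→9→10→0→8→7 bottleneck 5, total now 26
augment #7: 4→12→11→9→10→0→8→7 bottleneck 2, total now 28

Maximum flow value: 28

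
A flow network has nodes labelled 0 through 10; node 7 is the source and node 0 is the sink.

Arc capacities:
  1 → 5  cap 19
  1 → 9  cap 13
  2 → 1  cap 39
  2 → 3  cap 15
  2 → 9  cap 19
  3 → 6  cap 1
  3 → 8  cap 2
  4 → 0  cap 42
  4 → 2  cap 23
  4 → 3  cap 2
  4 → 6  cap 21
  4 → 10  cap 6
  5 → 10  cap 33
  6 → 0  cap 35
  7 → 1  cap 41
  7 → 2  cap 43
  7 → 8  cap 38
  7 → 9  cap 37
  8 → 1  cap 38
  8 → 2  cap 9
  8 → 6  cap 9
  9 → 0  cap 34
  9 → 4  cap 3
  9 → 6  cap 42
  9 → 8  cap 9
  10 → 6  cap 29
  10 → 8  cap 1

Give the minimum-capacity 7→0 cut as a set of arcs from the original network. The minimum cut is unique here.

augment #1: 7→9→0 push 34
augment #2: 7→8→6→0 push 9
augment #3: 7→9→4→0 push 3
augment #4: 7→1→9→6→0 push 13
augment #5: 7→2→3→6→0 push 1
augment #6: 7→2→9→6→0 push 12
max flow = 72; residual-reachable set from 7 gives S-side
cut edges (S→T): {(6,0), (9,0), (9,4)} total cap 72

Min-cut arcs: {(6,0), (9,0), (9,4)} (total capacity 72)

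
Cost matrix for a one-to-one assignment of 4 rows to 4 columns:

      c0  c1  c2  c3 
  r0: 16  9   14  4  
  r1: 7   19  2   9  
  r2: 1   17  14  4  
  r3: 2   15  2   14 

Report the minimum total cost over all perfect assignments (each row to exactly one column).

Minimum assignment cost: 17

optimal assignment: row0→col1 (cost 9), row1→col2 (cost 2), row2→col3 (cost 4), row3→col0 (cost 2)
total = 9 + 2 + 4 + 2 = 17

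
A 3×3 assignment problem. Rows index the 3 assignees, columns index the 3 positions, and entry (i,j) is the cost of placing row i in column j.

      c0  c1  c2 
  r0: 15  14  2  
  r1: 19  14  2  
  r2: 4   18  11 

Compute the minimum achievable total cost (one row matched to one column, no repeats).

Minimum assignment cost: 20

one of 2 optimal assignments: row0→col1 (cost 14), row1→col2 (cost 2), row2→col0 (cost 4)
total = 14 + 2 + 4 = 20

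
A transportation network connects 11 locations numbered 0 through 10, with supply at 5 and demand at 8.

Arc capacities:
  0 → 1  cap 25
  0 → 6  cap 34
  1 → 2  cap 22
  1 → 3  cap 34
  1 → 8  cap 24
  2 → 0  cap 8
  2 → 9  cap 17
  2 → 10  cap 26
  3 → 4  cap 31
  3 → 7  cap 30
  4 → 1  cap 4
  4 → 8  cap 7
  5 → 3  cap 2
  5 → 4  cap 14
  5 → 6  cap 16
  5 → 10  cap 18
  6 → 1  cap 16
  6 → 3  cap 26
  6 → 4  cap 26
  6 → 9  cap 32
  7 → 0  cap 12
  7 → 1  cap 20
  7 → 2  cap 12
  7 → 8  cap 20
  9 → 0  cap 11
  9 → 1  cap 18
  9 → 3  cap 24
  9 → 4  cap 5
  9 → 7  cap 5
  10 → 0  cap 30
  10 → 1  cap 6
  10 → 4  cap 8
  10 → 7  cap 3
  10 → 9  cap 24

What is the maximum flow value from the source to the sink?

Maximum flow value: 47

augment #1: 5→4→8 bottleneck 7, total now 7
augment #2: 5→3→7→8 bottleneck 2, total now 9
augment #3: 5→4→1→8 bottleneck 4, total now 13
augment #4: 5→6→1→8 bottleneck 16, total now 29
augment #5: 5→10→1→8 bottleneck 4, total now 33
augment #6: 5→10→7→8 bottleneck 3, total now 36
augment #7: 5→10→9→7→8 bottleneck 5, total now 41
augment #8: 5→10→1→3→7→8 bottleneck 2, total now 43
augment #9: 5→10→9→3→7→8 bottleneck 4, total now 47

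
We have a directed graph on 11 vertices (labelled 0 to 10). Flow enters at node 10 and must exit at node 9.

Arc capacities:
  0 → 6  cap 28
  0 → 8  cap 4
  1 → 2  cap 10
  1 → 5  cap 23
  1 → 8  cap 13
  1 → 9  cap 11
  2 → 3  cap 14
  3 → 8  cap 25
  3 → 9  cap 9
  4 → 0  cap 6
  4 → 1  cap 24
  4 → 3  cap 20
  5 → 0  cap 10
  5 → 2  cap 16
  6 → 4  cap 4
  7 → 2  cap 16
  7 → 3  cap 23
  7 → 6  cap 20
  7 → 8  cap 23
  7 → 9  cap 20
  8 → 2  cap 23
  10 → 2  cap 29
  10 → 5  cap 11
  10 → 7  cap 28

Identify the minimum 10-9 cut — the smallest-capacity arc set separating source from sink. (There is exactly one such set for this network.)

augment #1: 10→7→9 push 20
augment #2: 10→2→3→9 push 9
augment #3: 10→7→6→4→1→9 push 4
max flow = 33; residual-reachable set from 10 gives S-side
cut edges (S→T): {(3,9), (6,4), (7,9)} total cap 33

Min-cut arcs: {(3,9), (6,4), (7,9)} (total capacity 33)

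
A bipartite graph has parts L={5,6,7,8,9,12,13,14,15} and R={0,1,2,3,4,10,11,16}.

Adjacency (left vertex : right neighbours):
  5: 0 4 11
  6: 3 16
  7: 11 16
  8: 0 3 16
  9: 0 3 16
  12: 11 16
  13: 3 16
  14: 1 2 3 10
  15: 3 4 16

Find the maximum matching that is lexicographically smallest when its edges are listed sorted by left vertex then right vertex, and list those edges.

Lex-smallest maximum matching: {(5,0), (6,3), (7,11), (8,16), (14,1), (15,4)}

|M| = 6 (so the lex-smallest maximum matching has 6 edges)
process left vertices in ascending order; for each, take the smallest-labelled available neighbour that still permits 6 edges overall, or leave it unmatched if none does
lex-smallest matching: {5-0, 6-3, 7-11, 8-16, 14-1, 15-4}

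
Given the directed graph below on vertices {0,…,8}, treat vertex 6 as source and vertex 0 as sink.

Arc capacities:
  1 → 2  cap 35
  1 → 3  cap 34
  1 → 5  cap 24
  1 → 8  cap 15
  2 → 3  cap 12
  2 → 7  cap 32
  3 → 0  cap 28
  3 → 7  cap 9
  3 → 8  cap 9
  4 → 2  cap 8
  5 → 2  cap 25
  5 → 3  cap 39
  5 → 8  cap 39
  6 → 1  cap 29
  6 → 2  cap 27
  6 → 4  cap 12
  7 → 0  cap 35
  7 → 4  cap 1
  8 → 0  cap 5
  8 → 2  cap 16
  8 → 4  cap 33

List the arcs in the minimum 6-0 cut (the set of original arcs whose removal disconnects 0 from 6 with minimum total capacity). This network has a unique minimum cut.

Min-cut arcs: {(4,2), (6,1), (6,2)} (total capacity 64)

augment #1: 6→1→3→0 push 28
augment #2: 6→1→8→0 push 1
augment #3: 6→2→7→0 push 27
augment #4: 6→4→2→7→0 push 5
augment #5: 6→4→2→3→7→0 push 3
max flow = 64; residual-reachable set from 6 gives S-side
cut edges (S→T): {(4,2), (6,1), (6,2)} total cap 64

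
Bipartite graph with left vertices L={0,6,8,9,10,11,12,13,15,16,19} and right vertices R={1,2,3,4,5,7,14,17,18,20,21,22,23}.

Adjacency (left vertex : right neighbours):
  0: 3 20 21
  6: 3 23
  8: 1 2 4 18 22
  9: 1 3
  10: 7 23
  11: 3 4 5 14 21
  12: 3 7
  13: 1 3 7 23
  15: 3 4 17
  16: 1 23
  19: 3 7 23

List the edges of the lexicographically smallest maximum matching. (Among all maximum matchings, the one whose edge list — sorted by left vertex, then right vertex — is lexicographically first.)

|M| = 8 (so the lex-smallest maximum matching has 8 edges)
process left vertices in ascending order; for each, take the smallest-labelled available neighbour that still permits 8 edges overall, or leave it unmatched if none does
lex-smallest matching: {0-20, 6-3, 8-2, 9-1, 10-7, 11-4, 13-23, 15-17}

Lex-smallest maximum matching: {(0,20), (6,3), (8,2), (9,1), (10,7), (11,4), (13,23), (15,17)}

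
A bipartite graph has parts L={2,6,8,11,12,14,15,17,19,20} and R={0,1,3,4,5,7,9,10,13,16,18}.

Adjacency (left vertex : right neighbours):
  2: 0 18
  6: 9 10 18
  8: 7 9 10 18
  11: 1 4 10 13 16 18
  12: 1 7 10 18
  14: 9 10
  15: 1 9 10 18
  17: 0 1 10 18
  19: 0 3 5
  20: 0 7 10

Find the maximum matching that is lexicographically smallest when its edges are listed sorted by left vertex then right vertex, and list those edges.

|M| = 8 (so the lex-smallest maximum matching has 8 edges)
process left vertices in ascending order; for each, take the smallest-labelled available neighbour that still permits 8 edges overall, or leave it unmatched if none does
lex-smallest matching: {2-0, 6-9, 8-7, 11-4, 12-1, 14-10, 15-18, 19-3}

Lex-smallest maximum matching: {(2,0), (6,9), (8,7), (11,4), (12,1), (14,10), (15,18), (19,3)}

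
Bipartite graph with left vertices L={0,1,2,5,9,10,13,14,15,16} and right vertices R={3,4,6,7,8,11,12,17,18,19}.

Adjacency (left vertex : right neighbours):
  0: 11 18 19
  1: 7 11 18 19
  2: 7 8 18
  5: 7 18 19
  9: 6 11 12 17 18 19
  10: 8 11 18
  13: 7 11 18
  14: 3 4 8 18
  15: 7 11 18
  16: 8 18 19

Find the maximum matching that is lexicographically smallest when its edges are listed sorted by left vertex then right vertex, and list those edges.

|M| = 7 (so the lex-smallest maximum matching has 7 edges)
process left vertices in ascending order; for each, take the smallest-labelled available neighbour that still permits 7 edges overall, or leave it unmatched if none does
lex-smallest matching: {0-11, 1-7, 2-8, 5-18, 9-6, 14-3, 16-19}

Lex-smallest maximum matching: {(0,11), (1,7), (2,8), (5,18), (9,6), (14,3), (16,19)}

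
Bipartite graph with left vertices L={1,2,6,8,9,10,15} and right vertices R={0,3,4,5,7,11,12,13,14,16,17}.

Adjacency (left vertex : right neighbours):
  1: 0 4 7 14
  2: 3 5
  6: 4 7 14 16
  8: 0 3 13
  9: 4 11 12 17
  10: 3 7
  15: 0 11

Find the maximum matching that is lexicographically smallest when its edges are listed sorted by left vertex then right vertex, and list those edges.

Lex-smallest maximum matching: {(1,0), (2,3), (6,4), (8,13), (9,12), (10,7), (15,11)}

|M| = 7 (so the lex-smallest maximum matching has 7 edges)
process left vertices in ascending order; for each, take the smallest-labelled available neighbour that still permits 7 edges overall, or leave it unmatched if none does
lex-smallest matching: {1-0, 2-3, 6-4, 8-13, 9-12, 10-7, 15-11}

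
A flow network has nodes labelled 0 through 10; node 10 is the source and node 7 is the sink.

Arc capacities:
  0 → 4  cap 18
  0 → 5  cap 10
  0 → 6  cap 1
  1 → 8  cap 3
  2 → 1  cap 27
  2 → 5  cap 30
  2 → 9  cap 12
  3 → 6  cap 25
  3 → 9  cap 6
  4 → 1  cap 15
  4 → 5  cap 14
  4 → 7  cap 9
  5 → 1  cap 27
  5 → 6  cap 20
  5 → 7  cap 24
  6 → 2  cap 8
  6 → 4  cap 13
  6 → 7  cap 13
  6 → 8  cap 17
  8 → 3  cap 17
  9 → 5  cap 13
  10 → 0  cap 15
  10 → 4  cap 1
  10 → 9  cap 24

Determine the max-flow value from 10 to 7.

augment #1: 10→4→7 bottleneck 1, total now 1
augment #2: 10→0→4→7 bottleneck 8, total now 9
augment #3: 10→0→5→7 bottleneck 7, total now 16
augment #4: 10→9→5→7 bottleneck 13, total now 29

Maximum flow value: 29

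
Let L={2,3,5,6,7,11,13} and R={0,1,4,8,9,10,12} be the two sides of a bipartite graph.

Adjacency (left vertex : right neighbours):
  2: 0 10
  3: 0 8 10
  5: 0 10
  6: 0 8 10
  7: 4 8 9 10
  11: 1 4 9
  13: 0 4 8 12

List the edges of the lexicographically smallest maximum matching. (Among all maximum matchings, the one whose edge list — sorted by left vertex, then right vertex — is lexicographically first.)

Lex-smallest maximum matching: {(2,0), (3,8), (5,10), (7,4), (11,1), (13,12)}

|M| = 6 (so the lex-smallest maximum matching has 6 edges)
process left vertices in ascending order; for each, take the smallest-labelled available neighbour that still permits 6 edges overall, or leave it unmatched if none does
lex-smallest matching: {2-0, 3-8, 5-10, 7-4, 11-1, 13-12}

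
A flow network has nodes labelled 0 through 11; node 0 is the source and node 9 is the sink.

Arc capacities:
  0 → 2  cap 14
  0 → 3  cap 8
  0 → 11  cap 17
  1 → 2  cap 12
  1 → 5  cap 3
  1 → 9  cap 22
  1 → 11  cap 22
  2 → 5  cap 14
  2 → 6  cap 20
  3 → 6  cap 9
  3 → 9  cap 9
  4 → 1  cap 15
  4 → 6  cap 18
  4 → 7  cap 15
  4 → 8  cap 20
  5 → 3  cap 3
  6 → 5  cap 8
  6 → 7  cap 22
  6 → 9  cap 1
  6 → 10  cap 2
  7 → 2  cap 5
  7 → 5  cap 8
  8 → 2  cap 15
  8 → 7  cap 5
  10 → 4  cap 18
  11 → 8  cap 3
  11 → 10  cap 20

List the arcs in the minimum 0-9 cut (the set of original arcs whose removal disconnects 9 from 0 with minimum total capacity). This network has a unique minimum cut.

augment #1: 0→3→9 push 8
augment #2: 0→2→6→9 push 1
augment #3: 0→2→5→3→9 push 1
augment #4: 0→11→10→4→1→9 push 15
max flow = 25; residual-reachable set from 0 gives S-side
cut edges (S→T): {(3,9), (4,1), (6,9)} total cap 25

Min-cut arcs: {(3,9), (4,1), (6,9)} (total capacity 25)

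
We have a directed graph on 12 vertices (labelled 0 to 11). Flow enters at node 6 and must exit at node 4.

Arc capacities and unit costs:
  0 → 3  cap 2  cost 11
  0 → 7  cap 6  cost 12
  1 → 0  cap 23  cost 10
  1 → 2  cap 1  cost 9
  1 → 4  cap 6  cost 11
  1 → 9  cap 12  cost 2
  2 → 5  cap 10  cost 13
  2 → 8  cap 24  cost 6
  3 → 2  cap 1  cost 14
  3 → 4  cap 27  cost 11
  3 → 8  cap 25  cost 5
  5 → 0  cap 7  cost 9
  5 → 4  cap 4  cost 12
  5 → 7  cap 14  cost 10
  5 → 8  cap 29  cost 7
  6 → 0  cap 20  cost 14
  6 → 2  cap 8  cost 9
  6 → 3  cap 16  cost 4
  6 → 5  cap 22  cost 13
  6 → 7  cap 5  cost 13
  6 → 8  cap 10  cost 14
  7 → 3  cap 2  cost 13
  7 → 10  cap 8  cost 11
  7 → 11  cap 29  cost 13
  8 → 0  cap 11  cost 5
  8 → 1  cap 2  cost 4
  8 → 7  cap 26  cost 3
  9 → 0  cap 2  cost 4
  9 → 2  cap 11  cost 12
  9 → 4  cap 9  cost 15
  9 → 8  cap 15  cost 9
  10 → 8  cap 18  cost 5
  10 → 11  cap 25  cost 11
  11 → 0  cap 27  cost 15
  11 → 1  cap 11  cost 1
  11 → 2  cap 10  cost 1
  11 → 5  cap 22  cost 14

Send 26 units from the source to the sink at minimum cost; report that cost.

shortest-cost path #1: 6→3→4 push 16 @ unit cost 15 (adds 240)
shortest-cost path #2: 6→5→4 push 4 @ unit cost 25 (adds 100)
shortest-cost path #3: 6→8→1→4 push 2 @ unit cost 29 (adds 58)
shortest-cost path #4: 6→0→3→4 push 2 @ unit cost 36 (adds 72)
shortest-cost path #5: 6→7→3→4 push 2 @ unit cost 37 (adds 74)
total cost = 544

Minimum cost for 26 units: 544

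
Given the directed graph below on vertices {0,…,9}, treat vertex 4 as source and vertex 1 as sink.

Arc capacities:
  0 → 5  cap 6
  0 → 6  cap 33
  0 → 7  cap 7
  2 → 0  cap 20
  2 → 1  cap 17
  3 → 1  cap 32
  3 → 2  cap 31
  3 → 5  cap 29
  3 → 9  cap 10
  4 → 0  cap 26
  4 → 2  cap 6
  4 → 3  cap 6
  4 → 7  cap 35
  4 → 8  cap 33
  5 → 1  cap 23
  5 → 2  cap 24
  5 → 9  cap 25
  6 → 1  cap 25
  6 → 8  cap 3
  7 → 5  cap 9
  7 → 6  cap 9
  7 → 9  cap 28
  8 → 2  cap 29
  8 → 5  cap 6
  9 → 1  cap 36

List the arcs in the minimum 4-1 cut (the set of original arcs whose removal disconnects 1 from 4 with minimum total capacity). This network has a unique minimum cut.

Min-cut arcs: {(0,5), (2,1), (4,3), (6,1), (7,5), (7,9), (8,5)} (total capacity 97)

augment #1: 4→2→1 push 6
augment #2: 4→3→1 push 6
augment #3: 4→0→5→1 push 6
augment #4: 4→0→6→1 push 20
augment #5: 4→7→5→1 push 9
augment #6: 4→7→6→1 push 5
augment #7: 4→7→9→1 push 21
augment #8: 4→8→2→1 push 11
augment #9: 4→8→5→1 push 6
augment #10: 4→8→2→0→7→9→1 push 7
max flow = 97; residual-reachable set from 4 gives S-side
cut edges (S→T): {(0,5), (2,1), (4,3), (6,1), (7,5), (7,9), (8,5)} total cap 97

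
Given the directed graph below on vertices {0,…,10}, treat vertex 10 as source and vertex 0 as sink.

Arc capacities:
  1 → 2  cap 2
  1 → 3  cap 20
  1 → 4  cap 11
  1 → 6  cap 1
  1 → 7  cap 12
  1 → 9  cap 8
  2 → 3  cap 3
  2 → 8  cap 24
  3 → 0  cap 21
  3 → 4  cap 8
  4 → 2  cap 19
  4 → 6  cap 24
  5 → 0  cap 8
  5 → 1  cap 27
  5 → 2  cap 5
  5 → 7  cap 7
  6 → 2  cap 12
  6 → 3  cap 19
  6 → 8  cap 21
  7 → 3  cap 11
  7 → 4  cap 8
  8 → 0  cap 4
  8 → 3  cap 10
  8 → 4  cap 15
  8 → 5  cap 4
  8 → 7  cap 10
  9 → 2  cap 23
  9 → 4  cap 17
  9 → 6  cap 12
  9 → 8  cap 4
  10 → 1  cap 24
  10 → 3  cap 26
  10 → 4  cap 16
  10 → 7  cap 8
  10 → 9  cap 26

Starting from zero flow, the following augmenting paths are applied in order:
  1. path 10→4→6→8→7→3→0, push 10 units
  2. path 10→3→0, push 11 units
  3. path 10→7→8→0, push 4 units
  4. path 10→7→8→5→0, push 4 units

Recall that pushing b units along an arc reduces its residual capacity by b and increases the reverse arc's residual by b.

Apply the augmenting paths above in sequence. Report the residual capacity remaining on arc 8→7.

after path 1 (10→4→6→8→7→3→0, push 10): res(8,7)=0
after path 2 (10→3→0, push 11): res(8,7)=0
after path 3 (10→7→8→0, push 4): res(8,7)=4
after path 4 (10→7→8→5→0, push 4): res(8,7)=8

Residual capacity of (8,7): 8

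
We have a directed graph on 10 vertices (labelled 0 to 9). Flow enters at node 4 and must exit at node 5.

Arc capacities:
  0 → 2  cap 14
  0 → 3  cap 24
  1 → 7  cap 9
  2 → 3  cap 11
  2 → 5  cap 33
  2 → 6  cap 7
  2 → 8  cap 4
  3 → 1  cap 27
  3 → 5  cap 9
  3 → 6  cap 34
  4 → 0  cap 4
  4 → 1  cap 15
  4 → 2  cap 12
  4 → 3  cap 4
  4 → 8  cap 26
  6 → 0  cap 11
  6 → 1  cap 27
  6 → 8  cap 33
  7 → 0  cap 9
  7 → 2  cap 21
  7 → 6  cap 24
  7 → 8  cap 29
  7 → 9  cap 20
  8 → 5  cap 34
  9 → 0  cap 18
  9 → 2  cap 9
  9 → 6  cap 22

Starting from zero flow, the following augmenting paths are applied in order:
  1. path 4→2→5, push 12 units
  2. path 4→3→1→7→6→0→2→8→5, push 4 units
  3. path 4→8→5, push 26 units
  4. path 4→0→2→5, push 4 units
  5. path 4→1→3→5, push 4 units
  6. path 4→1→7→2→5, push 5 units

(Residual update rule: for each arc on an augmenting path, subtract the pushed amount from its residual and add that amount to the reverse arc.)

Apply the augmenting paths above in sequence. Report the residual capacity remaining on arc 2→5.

after path 1 (4→2→5, push 12): res(2,5)=21
after path 2 (4→3→1→7→6→0→2→8→5, push 4): res(2,5)=21
after path 3 (4→8→5, push 26): res(2,5)=21
after path 4 (4→0→2→5, push 4): res(2,5)=17
after path 5 (4→1→3→5, push 4): res(2,5)=17
after path 6 (4→1→7→2→5, push 5): res(2,5)=12

Residual capacity of (2,5): 12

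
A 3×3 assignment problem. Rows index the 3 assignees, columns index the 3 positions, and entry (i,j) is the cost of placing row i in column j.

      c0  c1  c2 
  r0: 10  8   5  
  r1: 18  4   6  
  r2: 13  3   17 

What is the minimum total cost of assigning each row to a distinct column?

optimal assignment: row0→col0 (cost 10), row1→col2 (cost 6), row2→col1 (cost 3)
total = 10 + 6 + 3 = 19

Minimum assignment cost: 19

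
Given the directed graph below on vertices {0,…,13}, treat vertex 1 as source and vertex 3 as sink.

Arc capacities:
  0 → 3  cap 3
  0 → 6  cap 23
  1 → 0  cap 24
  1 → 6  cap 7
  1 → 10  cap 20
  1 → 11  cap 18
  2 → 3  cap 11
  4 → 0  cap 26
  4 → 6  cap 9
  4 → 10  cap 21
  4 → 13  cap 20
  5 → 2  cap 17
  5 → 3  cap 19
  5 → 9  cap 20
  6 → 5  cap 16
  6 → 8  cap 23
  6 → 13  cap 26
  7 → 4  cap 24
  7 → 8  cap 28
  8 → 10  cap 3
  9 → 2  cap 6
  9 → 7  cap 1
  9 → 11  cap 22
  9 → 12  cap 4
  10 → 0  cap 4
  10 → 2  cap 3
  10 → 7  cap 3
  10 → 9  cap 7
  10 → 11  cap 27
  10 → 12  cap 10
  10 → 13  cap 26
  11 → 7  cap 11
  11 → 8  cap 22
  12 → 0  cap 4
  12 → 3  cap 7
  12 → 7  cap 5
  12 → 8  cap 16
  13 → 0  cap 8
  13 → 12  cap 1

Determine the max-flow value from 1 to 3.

augment #1: 1→0→3 bottleneck 3, total now 3
augment #2: 1→6→5→3 bottleneck 7, total now 10
augment #3: 1→10→2→3 bottleneck 3, total now 13
augment #4: 1→10→12→3 bottleneck 7, total now 20
augment #5: 1→0→6→5→3 bottleneck 9, total now 29
augment #6: 1→10→9→2→3 bottleneck 6, total now 35

Maximum flow value: 35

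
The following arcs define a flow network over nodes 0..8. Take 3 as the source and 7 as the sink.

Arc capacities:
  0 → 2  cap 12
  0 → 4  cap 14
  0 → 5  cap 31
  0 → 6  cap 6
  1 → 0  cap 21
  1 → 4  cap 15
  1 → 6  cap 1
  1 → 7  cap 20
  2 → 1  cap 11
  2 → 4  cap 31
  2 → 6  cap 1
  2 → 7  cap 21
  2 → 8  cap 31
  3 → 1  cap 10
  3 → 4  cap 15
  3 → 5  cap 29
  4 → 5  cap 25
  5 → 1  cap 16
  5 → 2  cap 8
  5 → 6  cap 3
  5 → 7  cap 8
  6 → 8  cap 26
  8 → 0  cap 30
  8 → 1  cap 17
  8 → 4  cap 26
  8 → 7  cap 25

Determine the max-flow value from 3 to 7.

augment #1: 3→1→7 bottleneck 10, total now 10
augment #2: 3→5→7 bottleneck 8, total now 18
augment #3: 3→5→1→7 bottleneck 10, total now 28
augment #4: 3→5→2→7 bottleneck 8, total now 36
augment #5: 3→5→6→8→7 bottleneck 3, total now 39
augment #6: 3→4→5→1→0→2→7 bottleneck 6, total now 45

Maximum flow value: 45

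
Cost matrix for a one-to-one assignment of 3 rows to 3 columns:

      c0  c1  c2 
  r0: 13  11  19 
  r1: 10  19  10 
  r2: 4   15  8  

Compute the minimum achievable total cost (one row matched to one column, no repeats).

Minimum assignment cost: 25

optimal assignment: row0→col1 (cost 11), row1→col2 (cost 10), row2→col0 (cost 4)
total = 11 + 10 + 4 = 25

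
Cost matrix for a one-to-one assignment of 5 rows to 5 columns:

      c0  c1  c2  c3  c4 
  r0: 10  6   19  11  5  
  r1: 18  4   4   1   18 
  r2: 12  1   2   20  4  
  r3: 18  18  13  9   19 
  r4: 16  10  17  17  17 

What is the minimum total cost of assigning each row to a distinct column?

optimal assignment: row0→col4 (cost 5), row1→col2 (cost 4), row2→col1 (cost 1), row3→col3 (cost 9), row4→col0 (cost 16)
total = 5 + 4 + 1 + 9 + 16 = 35

Minimum assignment cost: 35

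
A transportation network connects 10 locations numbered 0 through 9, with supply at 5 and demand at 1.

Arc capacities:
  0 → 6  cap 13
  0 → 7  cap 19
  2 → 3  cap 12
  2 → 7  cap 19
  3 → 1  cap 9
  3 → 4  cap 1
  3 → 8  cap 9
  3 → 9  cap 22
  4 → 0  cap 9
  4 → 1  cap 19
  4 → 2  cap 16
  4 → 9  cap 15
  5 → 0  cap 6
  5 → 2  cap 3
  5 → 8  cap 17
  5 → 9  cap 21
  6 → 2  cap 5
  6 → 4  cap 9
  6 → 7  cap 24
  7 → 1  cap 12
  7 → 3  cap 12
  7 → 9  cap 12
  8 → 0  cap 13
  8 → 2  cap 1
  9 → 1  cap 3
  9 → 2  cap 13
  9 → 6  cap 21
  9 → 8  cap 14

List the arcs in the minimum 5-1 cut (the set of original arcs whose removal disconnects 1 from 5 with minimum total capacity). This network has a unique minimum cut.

augment #1: 5→9→1 push 3
augment #2: 5→0→7→1 push 6
augment #3: 5→2→3→1 push 3
augment #4: 5→8→0→7→1 push 6
augment #5: 5→8→2→3→1 push 1
augment #6: 5→9→2→3→1 push 5
augment #7: 5→9→6→4→1 push 9
augment #8: 5→9→2→3→4→1 push 1
max flow = 34; residual-reachable set from 5 gives S-side
cut edges (S→T): {(3,1), (3,4), (6,4), (7,1), (9,1)} total cap 34

Min-cut arcs: {(3,1), (3,4), (6,4), (7,1), (9,1)} (total capacity 34)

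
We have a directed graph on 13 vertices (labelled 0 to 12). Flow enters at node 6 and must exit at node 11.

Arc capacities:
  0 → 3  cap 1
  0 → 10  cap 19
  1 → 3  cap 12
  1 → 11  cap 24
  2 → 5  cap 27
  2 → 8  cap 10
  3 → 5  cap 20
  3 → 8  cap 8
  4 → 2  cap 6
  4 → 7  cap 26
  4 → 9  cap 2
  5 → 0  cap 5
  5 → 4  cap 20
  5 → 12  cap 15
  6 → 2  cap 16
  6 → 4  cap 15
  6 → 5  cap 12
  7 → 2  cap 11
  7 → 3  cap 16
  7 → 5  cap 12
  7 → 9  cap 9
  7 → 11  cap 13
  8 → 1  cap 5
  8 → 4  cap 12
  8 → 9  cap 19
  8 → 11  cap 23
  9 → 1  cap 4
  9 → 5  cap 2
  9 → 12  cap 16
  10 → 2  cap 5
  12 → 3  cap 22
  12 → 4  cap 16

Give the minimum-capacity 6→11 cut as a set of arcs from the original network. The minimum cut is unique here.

augment #1: 6→2→8→11 push 10
augment #2: 6→4→7→11 push 13
augment #3: 6→4→9→1→11 push 2
augment #4: 6→5→0→3→8→11 push 1
augment #5: 6→5→12→3→8→11 push 7
augment #6: 6→5→4→7→9→1→11 push 2
max flow = 35; residual-reachable set from 6 gives S-side
cut edges (S→T): {(2,8), (3,8), (7,11), (9,1)} total cap 35

Min-cut arcs: {(2,8), (3,8), (7,11), (9,1)} (total capacity 35)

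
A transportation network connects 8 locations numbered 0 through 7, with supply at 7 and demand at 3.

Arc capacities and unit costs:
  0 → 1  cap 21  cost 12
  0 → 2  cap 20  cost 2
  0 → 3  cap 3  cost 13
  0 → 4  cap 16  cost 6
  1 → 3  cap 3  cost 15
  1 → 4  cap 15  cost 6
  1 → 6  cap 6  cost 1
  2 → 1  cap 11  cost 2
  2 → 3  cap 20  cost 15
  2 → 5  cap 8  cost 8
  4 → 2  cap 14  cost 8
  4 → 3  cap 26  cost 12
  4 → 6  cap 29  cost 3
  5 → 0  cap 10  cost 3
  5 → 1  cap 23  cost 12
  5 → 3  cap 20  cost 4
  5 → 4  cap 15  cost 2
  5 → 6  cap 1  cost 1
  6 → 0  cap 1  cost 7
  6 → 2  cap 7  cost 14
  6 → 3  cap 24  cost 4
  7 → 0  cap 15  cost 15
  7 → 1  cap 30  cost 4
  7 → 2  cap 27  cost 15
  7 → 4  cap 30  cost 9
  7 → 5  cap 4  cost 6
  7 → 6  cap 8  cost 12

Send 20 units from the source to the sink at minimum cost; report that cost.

shortest-cost path #1: 7→1→6→3 push 6 @ unit cost 9 (adds 54)
shortest-cost path #2: 7→5→3 push 4 @ unit cost 10 (adds 40)
shortest-cost path #3: 7→6→3 push 8 @ unit cost 16 (adds 128)
shortest-cost path #4: 7→4→6→3 push 2 @ unit cost 16 (adds 32)
total cost = 254

Minimum cost for 20 units: 254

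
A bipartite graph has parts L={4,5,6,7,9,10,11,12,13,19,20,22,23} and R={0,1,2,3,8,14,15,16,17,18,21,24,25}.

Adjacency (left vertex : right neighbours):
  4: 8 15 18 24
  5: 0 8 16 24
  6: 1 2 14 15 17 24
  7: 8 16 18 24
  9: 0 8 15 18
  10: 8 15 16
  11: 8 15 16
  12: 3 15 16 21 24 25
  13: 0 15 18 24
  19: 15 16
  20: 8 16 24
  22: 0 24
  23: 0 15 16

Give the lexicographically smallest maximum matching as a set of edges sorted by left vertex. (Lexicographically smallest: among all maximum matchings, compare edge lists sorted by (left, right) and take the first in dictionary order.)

|M| = 8 (so the lex-smallest maximum matching has 8 edges)
process left vertices in ascending order; for each, take the smallest-labelled available neighbour that still permits 8 edges overall, or leave it unmatched if none does
lex-smallest matching: {4-8, 5-0, 6-1, 7-16, 9-15, 12-3, 13-18, 20-24}

Lex-smallest maximum matching: {(4,8), (5,0), (6,1), (7,16), (9,15), (12,3), (13,18), (20,24)}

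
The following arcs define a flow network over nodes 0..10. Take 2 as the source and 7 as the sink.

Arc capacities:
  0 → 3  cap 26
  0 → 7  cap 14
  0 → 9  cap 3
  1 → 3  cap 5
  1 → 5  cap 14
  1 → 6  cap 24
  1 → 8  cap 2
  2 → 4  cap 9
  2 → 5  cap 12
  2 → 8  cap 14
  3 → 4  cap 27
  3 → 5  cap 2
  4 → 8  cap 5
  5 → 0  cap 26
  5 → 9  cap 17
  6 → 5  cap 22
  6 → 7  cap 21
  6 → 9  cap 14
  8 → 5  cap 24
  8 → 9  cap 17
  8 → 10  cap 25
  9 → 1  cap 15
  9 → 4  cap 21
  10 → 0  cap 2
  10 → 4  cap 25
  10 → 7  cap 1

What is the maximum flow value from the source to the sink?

Maximum flow value: 30

augment #1: 2→5→0→7 bottleneck 12, total now 12
augment #2: 2→8→10→7 bottleneck 1, total now 13
augment #3: 2→8→5→0→7 bottleneck 2, total now 15
augment #4: 2→8→9→1→6→7 bottleneck 11, total now 26
augment #5: 2→4→8→9→1→6→7 bottleneck 4, total now 30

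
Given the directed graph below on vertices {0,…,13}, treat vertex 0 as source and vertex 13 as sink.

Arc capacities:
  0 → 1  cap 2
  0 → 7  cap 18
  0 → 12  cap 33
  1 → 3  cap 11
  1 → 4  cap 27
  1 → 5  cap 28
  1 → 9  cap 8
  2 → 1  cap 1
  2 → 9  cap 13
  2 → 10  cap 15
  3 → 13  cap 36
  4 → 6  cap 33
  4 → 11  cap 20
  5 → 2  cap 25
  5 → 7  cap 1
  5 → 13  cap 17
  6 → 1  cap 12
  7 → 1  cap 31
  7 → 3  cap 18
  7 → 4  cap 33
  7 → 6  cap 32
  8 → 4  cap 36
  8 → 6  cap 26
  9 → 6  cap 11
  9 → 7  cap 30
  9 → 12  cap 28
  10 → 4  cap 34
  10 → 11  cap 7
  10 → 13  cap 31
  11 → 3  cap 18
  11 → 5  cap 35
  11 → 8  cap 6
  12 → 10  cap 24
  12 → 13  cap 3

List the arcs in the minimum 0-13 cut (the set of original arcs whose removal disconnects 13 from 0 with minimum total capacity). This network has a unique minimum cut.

Min-cut arcs: {(0,1), (0,7), (12,10), (12,13)} (total capacity 47)

augment #1: 0→12→13 push 3
augment #2: 0→1→3→13 push 2
augment #3: 0→7→3→13 push 18
augment #4: 0→12→10→13 push 24
max flow = 47; residual-reachable set from 0 gives S-side
cut edges (S→T): {(0,1), (0,7), (12,10), (12,13)} total cap 47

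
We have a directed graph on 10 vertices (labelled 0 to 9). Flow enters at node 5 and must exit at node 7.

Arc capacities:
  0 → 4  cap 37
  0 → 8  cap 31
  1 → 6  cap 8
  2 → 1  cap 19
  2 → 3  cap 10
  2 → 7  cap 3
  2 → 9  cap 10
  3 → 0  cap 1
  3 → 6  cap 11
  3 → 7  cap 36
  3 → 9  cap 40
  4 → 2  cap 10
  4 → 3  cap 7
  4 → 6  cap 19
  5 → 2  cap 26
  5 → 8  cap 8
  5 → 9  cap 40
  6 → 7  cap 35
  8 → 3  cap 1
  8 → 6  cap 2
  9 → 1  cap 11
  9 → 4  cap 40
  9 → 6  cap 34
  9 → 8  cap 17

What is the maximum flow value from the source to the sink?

Maximum flow value: 56

augment #1: 5→2→7 bottleneck 3, total now 3
augment #2: 5→2→3→7 bottleneck 10, total now 13
augment #3: 5→8→3→7 bottleneck 1, total now 14
augment #4: 5→8→6→7 bottleneck 2, total now 16
augment #5: 5→9→6→7 bottleneck 33, total now 49
augment #6: 5→9→4→3→7 bottleneck 7, total now 56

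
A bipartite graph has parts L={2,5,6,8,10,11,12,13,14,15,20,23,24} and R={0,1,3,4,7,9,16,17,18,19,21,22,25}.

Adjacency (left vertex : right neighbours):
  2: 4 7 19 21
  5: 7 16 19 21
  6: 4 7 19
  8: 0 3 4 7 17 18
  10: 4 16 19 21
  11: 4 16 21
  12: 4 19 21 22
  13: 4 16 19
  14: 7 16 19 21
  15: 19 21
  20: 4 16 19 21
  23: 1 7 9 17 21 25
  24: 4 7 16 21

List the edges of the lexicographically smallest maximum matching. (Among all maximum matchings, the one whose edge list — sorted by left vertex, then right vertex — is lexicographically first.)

|M| = 8 (so the lex-smallest maximum matching has 8 edges)
process left vertices in ascending order; for each, take the smallest-labelled available neighbour that still permits 8 edges overall, or leave it unmatched if none does
lex-smallest matching: {2-4, 5-7, 6-19, 8-0, 10-16, 11-21, 12-22, 23-1}

Lex-smallest maximum matching: {(2,4), (5,7), (6,19), (8,0), (10,16), (11,21), (12,22), (23,1)}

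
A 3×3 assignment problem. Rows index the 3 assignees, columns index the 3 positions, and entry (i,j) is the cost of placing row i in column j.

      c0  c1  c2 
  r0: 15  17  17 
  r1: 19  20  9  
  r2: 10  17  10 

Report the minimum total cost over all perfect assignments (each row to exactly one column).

Minimum assignment cost: 36

optimal assignment: row0→col1 (cost 17), row1→col2 (cost 9), row2→col0 (cost 10)
total = 17 + 9 + 10 = 36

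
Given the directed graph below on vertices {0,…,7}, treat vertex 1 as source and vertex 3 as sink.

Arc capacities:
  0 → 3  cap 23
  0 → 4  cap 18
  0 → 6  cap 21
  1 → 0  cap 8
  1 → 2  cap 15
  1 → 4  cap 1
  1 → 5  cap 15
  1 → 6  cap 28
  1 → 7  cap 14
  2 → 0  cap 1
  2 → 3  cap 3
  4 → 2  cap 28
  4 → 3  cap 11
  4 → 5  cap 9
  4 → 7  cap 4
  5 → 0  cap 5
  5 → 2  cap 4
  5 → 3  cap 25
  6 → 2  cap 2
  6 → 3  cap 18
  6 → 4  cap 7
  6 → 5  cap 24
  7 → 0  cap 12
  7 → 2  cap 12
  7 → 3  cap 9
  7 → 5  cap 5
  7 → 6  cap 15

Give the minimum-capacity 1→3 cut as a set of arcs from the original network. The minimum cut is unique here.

augment #1: 1→0→3 push 8
augment #2: 1→2→3 push 3
augment #3: 1→4→3 push 1
augment #4: 1→5→3 push 15
augment #5: 1→6→3 push 18
augment #6: 1→7→3 push 9
augment #7: 1→2→0→3 push 1
augment #8: 1→6→4→3 push 7
augment #9: 1→6→5→3 push 3
augment #10: 1→7→0→3 push 5
max flow = 70; residual-reachable set from 1 gives S-side
cut edges (S→T): {(1,0), (1,4), (1,5), (1,6), (1,7), (2,0), (2,3)} total cap 70

Min-cut arcs: {(1,0), (1,4), (1,5), (1,6), (1,7), (2,0), (2,3)} (total capacity 70)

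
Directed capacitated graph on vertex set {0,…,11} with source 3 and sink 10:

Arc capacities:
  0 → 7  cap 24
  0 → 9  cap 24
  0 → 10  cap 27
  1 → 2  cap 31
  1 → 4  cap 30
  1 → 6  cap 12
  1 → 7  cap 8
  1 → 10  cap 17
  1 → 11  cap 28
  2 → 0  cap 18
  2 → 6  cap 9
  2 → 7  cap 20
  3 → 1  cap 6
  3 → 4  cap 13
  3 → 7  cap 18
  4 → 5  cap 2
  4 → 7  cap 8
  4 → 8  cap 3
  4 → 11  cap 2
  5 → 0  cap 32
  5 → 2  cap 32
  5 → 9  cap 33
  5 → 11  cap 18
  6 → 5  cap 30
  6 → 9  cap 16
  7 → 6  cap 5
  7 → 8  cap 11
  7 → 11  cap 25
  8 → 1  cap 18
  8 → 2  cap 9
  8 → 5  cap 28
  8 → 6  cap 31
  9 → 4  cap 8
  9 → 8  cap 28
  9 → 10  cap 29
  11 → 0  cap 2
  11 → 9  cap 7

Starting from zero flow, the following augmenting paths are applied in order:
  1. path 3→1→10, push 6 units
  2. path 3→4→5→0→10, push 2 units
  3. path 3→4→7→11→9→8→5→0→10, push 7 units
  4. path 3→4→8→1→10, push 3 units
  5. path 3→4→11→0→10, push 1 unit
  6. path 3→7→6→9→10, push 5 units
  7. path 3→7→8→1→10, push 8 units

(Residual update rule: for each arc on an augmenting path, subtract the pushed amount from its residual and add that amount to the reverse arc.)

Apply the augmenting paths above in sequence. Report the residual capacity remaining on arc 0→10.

Residual capacity of (0,10): 17

after path 1 (3→1→10, push 6): res(0,10)=27
after path 2 (3→4→5→0→10, push 2): res(0,10)=25
after path 3 (3→4→7→11→9→8→5→0→10, push 7): res(0,10)=18
after path 4 (3→4→8→1→10, push 3): res(0,10)=18
after path 5 (3→4→11→0→10, push 1): res(0,10)=17
after path 6 (3→7→6→9→10, push 5): res(0,10)=17
after path 7 (3→7→8→1→10, push 8): res(0,10)=17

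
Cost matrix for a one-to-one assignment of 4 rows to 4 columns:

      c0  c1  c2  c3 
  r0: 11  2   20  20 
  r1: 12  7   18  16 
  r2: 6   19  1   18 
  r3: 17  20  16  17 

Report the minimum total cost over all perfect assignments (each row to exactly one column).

Minimum assignment cost: 32

optimal assignment: row0→col1 (cost 2), row1→col0 (cost 12), row2→col2 (cost 1), row3→col3 (cost 17)
total = 2 + 12 + 1 + 17 = 32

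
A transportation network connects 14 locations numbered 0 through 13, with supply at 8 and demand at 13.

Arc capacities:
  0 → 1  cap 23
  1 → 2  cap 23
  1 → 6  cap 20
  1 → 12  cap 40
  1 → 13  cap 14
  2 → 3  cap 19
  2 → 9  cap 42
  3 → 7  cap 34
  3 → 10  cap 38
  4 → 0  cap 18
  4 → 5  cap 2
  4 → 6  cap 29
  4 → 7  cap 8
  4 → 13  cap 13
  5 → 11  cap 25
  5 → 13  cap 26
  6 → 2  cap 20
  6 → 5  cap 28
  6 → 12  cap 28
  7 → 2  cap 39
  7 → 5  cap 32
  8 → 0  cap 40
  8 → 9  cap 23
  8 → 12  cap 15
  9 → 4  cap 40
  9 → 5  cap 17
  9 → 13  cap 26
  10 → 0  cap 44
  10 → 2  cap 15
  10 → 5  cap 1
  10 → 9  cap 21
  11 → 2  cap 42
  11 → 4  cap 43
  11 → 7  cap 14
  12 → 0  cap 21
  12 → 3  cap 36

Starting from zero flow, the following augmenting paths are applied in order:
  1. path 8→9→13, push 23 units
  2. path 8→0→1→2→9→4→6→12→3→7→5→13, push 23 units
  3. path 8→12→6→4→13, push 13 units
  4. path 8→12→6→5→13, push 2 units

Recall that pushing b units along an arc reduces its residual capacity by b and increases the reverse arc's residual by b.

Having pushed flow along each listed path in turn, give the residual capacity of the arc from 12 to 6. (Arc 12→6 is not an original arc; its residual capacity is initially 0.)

Residual capacity of (12,6): 8

after path 1 (8→9→13, push 23): res(12,6)=0
after path 2 (8→0→1→2→9→4→6→12→3→7→5→13, push 23): res(12,6)=23
after path 3 (8→12→6→4→13, push 13): res(12,6)=10
after path 4 (8→12→6→5→13, push 2): res(12,6)=8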